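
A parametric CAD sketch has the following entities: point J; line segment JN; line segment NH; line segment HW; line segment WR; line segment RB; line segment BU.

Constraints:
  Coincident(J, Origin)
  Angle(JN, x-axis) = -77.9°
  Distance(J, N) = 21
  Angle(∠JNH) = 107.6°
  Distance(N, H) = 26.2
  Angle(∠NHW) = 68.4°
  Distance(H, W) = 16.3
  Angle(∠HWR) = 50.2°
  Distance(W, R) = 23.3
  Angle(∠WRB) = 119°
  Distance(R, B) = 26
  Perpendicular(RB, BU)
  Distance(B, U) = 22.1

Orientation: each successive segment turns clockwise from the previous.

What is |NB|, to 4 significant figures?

35.65

∠HWR = 50.2° gives WR at -31.70° from the x-axis; with |WR| = 23.3, R = (-0.8289, -29.62). ∠WRB = 119.0° gives RB at -92.70° from the x-axis; with |RB| = 26.0, B = (-2.054, -55.59). Then |NB| = |B − N| = 35.65.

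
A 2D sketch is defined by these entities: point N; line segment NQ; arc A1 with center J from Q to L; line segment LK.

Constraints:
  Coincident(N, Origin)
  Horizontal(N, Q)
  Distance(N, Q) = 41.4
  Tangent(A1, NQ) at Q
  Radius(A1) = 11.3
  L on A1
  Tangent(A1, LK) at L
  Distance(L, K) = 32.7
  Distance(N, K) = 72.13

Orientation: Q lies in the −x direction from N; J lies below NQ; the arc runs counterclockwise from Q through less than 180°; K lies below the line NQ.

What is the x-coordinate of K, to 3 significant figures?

-59.5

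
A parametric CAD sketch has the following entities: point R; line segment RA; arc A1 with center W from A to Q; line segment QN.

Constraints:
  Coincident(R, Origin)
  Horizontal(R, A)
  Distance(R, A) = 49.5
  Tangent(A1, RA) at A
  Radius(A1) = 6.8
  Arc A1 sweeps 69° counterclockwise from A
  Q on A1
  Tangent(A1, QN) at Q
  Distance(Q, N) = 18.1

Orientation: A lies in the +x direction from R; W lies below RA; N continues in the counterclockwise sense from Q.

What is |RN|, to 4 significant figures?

42.38

R is at the origin; RA is horizontal with |RA| = 49.5 and A on the +x side, so A = (49.50, 0.000). Since A1 is tangent to RA there, WA ⟂ RA, so W = A + (0, -6.8) = (49.50, -6.800). On A1, A sits at bearing 90° from W; a 69° counterclockwise sweep puts Q at bearing 159°, so Q = W + 6.8·(cos 159°, sin 159°) = (43.15, -4.363). Tangency of A1 to QN means the radius WQ is perpendicular to QN, so QN runs along (−sin 159°, cos 159°); with |QN| = 18.1, N = (36.67, -21.26). Then |RN| = |N − R| = 42.38.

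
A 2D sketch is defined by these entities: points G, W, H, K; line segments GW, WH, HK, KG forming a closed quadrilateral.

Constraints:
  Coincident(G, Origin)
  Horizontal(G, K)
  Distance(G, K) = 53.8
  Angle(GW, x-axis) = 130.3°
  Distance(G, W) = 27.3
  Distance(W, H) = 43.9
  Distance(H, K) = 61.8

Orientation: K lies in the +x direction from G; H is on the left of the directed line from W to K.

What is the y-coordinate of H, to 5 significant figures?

48.936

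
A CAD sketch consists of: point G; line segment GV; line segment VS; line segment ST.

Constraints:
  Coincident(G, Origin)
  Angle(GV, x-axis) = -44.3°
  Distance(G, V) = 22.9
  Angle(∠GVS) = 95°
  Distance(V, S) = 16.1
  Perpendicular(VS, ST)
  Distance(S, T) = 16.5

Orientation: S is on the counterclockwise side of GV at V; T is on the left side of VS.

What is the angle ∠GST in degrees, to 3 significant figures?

38.4°

G is at the origin; GV runs at -44.3° with length 22.9, so V = 22.9·(cos -44.3°, sin -44.3°) = (16.4, -16.0). ∠GVS = 95.0°, so VS runs at -44.3° + (180° − 95.0°) = 40.7° from the x-axis; with |VS| = 16.1, S = V + 16.1·(cos 40.7°, sin 40.7°) = (28.6, -5.49). VS ⟂ ST; with |ST| = 16.5 on the left of VS, T = S + 16.5·(-0.652, 0.758) = (17.8, 7.01). Then cos ∠GST = SG·ST / (|SG||ST|), giving 38.4°.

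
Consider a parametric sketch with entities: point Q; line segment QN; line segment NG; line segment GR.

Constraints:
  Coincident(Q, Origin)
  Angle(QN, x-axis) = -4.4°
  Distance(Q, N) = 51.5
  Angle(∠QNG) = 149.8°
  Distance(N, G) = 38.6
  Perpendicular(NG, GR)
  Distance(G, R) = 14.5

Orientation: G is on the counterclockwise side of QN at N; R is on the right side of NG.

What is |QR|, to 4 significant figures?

92.41

Q is at the origin; QN runs at -4.4° with length 51.5, so N = 51.5·(cos -4.4°, sin -4.4°) = (51.35, -3.951). ∠QNG = 149.8°, so NG runs at -4.4° + (180° − 149.8°) = 25.80° from the x-axis; with |NG| = 38.6, G = N + 38.6·(cos 25.80°, sin 25.80°) = (86.10, 12.85). NG is perpendicular to GR; with |GR| = 14.5 on the right of NG, R = G + 14.5·(0.4352, -0.9003) = (92.41, -0.2057). Then |QR| = |R − Q| = 92.41.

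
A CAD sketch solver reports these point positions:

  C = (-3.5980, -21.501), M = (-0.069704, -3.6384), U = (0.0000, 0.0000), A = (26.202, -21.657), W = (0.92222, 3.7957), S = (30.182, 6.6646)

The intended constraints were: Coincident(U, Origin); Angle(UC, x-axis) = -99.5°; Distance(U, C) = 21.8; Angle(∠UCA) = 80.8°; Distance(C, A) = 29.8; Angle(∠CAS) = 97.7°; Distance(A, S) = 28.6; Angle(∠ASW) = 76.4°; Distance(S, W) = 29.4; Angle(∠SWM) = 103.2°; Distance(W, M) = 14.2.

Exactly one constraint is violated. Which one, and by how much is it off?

Distance(W, M) = 14.2 — off by 6.70.

U = (0.00, 0.00) ✓; UC at -99.50° ✓; |UC| = 21.80 ✓; ∠UCA = 80.80° ✓; |CA| = 29.80 ✓; ∠CAS = 97.70° ✓; |AS| = 28.60 ✓; ∠ASW = 76.40° ✓; |SW| = 29.40 ✓; ∠SWM = 103.2° ✓; |WM| = 7.500 ✗.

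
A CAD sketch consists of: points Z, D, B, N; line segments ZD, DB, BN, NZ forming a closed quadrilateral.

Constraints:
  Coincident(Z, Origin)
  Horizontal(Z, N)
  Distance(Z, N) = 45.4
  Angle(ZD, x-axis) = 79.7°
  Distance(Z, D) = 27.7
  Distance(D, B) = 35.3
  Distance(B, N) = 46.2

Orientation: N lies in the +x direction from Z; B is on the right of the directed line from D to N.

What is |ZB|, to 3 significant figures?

7.68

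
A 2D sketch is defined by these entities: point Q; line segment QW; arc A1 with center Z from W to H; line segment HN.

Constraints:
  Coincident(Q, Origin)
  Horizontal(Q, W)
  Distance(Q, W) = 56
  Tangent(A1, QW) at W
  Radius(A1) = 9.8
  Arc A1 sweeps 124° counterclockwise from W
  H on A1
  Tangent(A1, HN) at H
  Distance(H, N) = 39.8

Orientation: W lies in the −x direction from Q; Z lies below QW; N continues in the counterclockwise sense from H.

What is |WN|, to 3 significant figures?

50.3

Q is at the origin; QW is horizontal with |QW| = 56.0 and W on the −x side, so W = (-56.0, 0.00). The tangent condition forces ZW to be normal to QW, so Z = W + (0, -9.8) = (-56.0, -9.80). On A1, W sits at bearing 90° from Z; a 124° counterclockwise sweep puts H at bearing 214°, so H = Z + 9.8·(cos 214°, sin 214°) = (-64.1, -15.3). A1 meets HN tangentially, so ZH is at right angles to HN, so HN runs along (−sin 214°, cos 214°); with |HN| = 39.8, N = (-41.9, -48.3). Then |WN| = |N − W| = 50.3.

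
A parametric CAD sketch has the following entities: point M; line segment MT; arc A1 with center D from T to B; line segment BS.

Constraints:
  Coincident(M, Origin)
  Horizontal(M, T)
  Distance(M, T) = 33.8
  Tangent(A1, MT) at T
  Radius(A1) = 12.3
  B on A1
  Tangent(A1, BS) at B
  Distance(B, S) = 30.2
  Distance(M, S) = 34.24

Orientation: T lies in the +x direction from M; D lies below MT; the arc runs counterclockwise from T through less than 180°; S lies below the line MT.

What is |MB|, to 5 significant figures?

23.858

Checks: |DB| = 12.30 ✓; ∠(DB, BS) = 90.00° ✓; |BS| = 30.20 ✓; |MS| = 34.24 ✓.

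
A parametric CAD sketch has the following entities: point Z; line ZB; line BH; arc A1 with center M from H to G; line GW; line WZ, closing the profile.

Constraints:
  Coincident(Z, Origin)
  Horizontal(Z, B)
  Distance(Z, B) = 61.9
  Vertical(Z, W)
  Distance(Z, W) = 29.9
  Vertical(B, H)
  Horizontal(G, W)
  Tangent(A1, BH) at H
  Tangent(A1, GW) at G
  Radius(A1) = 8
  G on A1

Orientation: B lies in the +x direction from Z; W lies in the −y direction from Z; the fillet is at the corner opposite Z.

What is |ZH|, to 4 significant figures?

65.66

Z is at the origin; Z and B share the same y with |ZB| = 61.9 and B on the +x side, so B = (61.90, 0.000). ZW is vertical with |ZW| = 29.9 and W on the −y side, so W = (0.000, -29.90). The virtual corner opposite Z is at (61.90, -29.90). Tangency of A1 to BH means the radius MH is perpendicular to BH and tangency of A1 to GW means the radius MG is perpendicular to GW, with radius 8.0, so the center M sits 8.0 in from both sides at M = (53.90, -21.90). That places the tangent points at H = (61.90, -21.90) on BH and G = (53.90, -29.90) on GW. Then |ZH| = |H − Z| = 65.66.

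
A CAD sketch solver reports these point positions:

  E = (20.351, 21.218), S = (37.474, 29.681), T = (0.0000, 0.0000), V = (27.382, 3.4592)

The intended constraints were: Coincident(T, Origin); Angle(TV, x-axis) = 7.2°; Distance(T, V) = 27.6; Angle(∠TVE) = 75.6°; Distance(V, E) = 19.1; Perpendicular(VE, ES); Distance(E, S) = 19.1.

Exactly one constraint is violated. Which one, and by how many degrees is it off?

Perpendicular(VE, ES) — off by 4.70°.

T = (0.00, 0.00) ✓; TV at 7.200° ✓; |TV| = 27.60 ✓; ∠TVE = 75.60° ✓; |VE| = 19.10 ✓; ∠(VE, ES) = 85.30° ✗; |ES| = 19.10 ✓.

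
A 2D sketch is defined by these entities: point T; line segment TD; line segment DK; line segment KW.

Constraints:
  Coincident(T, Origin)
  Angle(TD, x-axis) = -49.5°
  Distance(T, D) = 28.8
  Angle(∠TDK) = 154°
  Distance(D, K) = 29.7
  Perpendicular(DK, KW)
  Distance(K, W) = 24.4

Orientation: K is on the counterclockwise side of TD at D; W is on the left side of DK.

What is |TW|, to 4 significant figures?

56.82

∠TDK = 154.0°, so DK runs at -49.5° + (180° − 154.0°) = -23.50° from the x-axis; with |DK| = 29.7, K = D + 29.7·(cos -23.50°, sin -23.50°) = (45.94, -33.74). DK ⟂ KW; with |KW| = 24.4 on the left of DK, W = K + 24.4·(0.3987, 0.9171) = (55.67, -11.37). Then |TW| = |W − T| = 56.82.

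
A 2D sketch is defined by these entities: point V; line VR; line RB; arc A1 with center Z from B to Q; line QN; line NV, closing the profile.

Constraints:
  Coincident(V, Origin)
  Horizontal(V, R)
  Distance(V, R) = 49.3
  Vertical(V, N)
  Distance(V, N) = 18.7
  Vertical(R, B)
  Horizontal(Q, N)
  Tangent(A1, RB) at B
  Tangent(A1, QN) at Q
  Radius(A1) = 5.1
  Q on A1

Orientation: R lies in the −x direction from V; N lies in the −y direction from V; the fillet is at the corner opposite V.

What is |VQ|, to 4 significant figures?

47.99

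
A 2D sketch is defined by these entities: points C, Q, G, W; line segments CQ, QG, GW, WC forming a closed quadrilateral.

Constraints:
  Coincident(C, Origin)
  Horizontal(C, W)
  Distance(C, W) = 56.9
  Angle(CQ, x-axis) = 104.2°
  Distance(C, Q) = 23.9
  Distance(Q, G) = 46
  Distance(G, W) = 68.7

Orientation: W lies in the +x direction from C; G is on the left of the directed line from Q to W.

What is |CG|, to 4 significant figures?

63.53

C is at the origin; C and W share the same y with |CW| = 56.9 and W in +x, so W = (56.9, 0). CQ runs at 104.2° with |CQ| = 23.9, so Q = (-5.863, 23.17). G is determined by |QG| = 46.0 and |GW| = 68.7 together: it lies at the intersection of circle(Q, 46.0) and circle(W, 68.7). With |QW| = 66.90, the foot of the radical line on QW is 13.99 from Q and the perpendicular offset is √(46.0² − 13.99²) = 43.82. Taking the left-of-QW solution: G = (22.44, 59.43).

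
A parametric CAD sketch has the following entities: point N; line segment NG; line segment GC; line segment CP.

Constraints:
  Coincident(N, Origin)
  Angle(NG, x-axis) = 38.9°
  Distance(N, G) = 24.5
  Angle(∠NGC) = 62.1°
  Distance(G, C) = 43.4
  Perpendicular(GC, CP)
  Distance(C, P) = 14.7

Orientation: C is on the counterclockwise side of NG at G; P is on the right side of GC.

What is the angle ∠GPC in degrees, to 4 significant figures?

71.29°

N is at the origin; NG runs at 38.9° with length 24.5, so G = 24.5·(cos 38.9°, sin 38.9°) = (19.07, 15.39). ∠NGC = 62.1°, so GC runs at 38.9° + (180° − 62.1°) = 156.8° from the x-axis; with |GC| = 43.4, C = G + 43.4·(cos 156.8°, sin 156.8°) = (-20.82, 32.48). The perpendicularity gives CP at right angles to GC; with |CP| = 14.7 on the right of GC, P = C + 14.7·(0.3939, 0.9191) = (-15.03, 45.99). Then cos ∠GPC = PG·PC / (|PG||PC|), giving 71.29°.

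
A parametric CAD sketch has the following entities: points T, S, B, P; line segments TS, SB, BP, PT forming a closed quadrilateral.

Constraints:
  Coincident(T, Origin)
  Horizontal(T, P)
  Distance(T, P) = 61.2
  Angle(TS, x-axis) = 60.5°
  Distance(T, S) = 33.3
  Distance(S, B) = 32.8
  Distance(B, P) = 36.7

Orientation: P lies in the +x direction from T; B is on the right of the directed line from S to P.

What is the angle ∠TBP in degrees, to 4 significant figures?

169.2°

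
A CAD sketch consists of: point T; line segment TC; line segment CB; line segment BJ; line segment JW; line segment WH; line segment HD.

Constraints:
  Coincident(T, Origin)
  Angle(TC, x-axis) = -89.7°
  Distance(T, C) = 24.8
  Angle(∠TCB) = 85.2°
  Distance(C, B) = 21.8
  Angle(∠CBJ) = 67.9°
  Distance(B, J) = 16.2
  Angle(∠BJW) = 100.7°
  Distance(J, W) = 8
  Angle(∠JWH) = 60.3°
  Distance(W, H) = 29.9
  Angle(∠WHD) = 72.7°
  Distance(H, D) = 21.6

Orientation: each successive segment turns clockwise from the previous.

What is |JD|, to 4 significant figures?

23.83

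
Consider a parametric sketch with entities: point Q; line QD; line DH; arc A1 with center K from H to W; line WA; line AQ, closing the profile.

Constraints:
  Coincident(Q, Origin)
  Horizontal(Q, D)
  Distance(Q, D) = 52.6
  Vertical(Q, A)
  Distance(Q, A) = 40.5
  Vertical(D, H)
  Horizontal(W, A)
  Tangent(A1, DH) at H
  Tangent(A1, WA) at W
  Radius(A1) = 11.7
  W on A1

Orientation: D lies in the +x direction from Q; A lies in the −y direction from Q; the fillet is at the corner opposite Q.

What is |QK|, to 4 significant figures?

50.02

Q is at the origin; Q and D share the same y with |QD| = 52.6 and D on the +x side, so D = (52.60, 0.000). QA is vertical with |QA| = 40.5 and A on the −y side, so A = (0.000, -40.50). The virtual corner opposite Q is at (52.60, -40.50). A1 meets DH tangentially, so KH is at right angles to DH and the tangent condition forces KW to be normal to WA, with radius 11.7, so the center K sits 11.7 in from both sides at K = (40.90, -28.80). Then |QK| = |K − Q| = 50.02.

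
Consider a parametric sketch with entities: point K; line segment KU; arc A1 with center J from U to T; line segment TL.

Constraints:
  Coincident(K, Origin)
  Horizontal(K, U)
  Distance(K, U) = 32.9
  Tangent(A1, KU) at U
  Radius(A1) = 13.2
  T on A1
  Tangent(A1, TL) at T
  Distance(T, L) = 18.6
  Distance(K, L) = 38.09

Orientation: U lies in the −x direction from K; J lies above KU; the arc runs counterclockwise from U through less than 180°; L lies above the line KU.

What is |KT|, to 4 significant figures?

23.96

K is at the origin; K and U share the same y with |KU| = 32.9 and U on the −x side, so U = (-32.90, 0.000). Tangency of A1 to KU means the radius JU is perpendicular to KU, so J = U + (0, 13.2) = (-32.90, 13.20). Since JT ⟂ TL (tangency), |JL| = √(13.2² + 18.6²) = 22.81 regardless of where T sits on A1. So L lies on both circle(K, 38.09) and circle(J, 22.81); the above-KU intersection is L = (-20.31, 32.22). T is the foot of the tangent from L: T = (-19.71, 13.63).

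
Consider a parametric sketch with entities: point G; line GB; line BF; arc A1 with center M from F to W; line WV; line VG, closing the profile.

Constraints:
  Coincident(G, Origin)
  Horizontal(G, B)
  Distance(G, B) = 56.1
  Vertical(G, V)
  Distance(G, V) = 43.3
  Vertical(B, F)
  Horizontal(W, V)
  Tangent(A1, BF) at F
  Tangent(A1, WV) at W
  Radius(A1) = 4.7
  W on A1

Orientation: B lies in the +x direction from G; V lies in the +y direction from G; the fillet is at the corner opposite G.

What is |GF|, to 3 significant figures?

68.1

The virtual corner opposite G is at (56.1, 43.3). The tangent condition forces MF to be normal to BF and A1 meets WV tangentially, so MW is at right angles to WV, with radius 4.7, so the center M sits 4.7 in from both sides at M = (51.4, 38.6). That places the tangent points at F = (56.1, 38.6) on BF and W = (51.4, 43.3) on WV. Then |GF| = |F − G| = 68.1.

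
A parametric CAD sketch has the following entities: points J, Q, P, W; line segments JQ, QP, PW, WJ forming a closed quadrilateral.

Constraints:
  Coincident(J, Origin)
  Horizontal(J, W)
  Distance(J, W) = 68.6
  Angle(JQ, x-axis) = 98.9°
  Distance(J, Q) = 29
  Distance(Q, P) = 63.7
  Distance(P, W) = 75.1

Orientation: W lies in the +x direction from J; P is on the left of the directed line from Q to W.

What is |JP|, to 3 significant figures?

82.9

Checks: |QP| = 63.70 ✓; |PW| = 75.10 ✓.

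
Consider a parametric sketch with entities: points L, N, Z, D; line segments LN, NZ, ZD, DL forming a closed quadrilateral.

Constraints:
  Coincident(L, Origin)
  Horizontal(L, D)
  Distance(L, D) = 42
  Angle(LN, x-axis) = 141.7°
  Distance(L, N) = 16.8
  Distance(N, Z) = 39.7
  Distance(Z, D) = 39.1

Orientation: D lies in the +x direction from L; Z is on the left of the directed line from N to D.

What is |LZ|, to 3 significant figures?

38.0

Checks: |NZ| = 39.70 ✓; |ZD| = 39.10 ✓.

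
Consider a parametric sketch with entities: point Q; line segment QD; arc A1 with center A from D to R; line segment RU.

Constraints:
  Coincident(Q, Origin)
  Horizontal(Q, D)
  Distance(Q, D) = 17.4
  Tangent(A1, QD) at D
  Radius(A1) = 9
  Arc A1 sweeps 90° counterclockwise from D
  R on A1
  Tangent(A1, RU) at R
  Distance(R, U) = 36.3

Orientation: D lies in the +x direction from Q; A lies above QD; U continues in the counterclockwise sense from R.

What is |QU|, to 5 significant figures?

52.431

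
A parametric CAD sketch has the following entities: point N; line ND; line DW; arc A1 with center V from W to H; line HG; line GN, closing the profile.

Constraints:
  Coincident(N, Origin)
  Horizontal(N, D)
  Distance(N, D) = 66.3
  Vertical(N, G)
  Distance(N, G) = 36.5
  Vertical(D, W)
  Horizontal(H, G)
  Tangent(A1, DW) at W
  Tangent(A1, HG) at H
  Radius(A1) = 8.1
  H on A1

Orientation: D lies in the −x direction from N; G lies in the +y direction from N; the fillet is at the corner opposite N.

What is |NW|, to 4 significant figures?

72.13

N is at the origin; ND is horizontal with |ND| = 66.3 and D on the −x side, so D = (-66.30, 0.000). NG is vertical with |NG| = 36.5 and G on the +y side, so G = (0.000, 36.50). The virtual corner opposite N is at (-66.30, 36.50). Since A1 is tangent to DW there, VW ⟂ DW and the tangent condition forces VH to be normal to HG, with radius 8.1, so the center V sits 8.1 in from both sides at V = (-58.20, 28.40). That places the tangent points at W = (-66.30, 28.40) on DW and H = (-58.20, 36.50) on HG. Then |NW| = |W − N| = 72.13.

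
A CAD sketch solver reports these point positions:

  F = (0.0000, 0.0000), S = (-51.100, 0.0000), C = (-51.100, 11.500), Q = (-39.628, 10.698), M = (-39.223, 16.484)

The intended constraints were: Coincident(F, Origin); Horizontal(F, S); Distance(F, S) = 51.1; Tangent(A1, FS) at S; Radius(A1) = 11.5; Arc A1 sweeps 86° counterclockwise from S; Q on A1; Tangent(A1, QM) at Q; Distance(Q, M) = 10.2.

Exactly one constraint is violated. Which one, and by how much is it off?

Distance(Q, M) = 10.2 — off by 4.40.

F = (0.00, 0.00) ✓; F.y = 0.00, S.y = 0.00 ✓; |FS| = 51.10 ✓; ∠(CS, SF) = 90.00° ✓; |CS| = 11.50 ✓; bearing(C→Q) − bearing(C→S) = 86.00° ✓; |CQ| = 11.50 ✓; ∠(CQ, QM) = 90.00° ✓; |QM| = 5.800 ✗.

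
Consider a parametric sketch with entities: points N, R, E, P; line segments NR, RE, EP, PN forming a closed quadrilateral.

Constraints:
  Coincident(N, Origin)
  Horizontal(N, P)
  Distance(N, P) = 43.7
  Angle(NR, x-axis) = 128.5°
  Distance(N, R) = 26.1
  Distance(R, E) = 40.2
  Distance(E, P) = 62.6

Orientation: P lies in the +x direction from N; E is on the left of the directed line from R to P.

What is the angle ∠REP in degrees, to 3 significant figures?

72.4°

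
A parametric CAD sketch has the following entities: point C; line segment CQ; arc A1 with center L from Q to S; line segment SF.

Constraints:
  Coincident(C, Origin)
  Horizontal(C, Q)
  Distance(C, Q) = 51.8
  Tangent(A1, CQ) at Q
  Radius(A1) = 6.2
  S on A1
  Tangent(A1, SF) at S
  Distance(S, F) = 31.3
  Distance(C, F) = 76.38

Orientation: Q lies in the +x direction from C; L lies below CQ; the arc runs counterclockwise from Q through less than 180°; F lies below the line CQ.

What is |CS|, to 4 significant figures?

48.43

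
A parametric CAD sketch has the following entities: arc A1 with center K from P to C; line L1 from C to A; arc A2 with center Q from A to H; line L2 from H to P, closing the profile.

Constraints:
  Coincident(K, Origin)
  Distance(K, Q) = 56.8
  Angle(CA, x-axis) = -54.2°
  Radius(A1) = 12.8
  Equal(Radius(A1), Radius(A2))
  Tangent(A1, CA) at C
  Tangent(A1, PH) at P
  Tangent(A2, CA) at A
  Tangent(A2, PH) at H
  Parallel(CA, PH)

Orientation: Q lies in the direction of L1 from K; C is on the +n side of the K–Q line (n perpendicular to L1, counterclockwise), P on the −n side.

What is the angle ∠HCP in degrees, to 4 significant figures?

65.74°

The slot axis is L1's direction at -54.2°, so u = (cos -54.2°, sin -54.2°) = (0.5850, -0.8111) and n = (−sin -54.2°, cos -54.2°) = (0.8111, 0.5850). K is at the origin and Q lies 56.8 along u from K, so Q = 56.8·u = (33.23, -46.07). Tangency of A1 to both parallel lines with radius 12.8 puts C and P at K ± 12.8·n: C = (10.38, 7.487), P = (-10.38, -7.487). Equal radii place A and H the same way about Q: A = Q + 12.8·n = (43.61, -38.58), H = Q − 12.8·n = (22.84, -53.56). Then cos ∠HCP = CH·CP / (|CH||CP|), giving 65.74°.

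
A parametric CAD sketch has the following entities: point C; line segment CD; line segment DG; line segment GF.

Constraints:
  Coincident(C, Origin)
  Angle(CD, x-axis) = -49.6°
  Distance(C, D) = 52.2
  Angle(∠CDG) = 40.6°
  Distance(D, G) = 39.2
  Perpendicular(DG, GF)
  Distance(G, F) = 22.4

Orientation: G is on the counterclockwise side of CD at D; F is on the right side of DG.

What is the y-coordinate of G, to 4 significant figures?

-0.5525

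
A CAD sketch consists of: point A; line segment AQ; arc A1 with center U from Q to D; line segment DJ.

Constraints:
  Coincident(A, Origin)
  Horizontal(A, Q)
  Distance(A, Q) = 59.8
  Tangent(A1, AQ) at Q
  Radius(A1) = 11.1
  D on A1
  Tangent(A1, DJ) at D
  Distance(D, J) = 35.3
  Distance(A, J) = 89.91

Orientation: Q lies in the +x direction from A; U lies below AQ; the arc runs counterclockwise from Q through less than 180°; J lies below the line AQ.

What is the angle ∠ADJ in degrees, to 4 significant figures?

159.3°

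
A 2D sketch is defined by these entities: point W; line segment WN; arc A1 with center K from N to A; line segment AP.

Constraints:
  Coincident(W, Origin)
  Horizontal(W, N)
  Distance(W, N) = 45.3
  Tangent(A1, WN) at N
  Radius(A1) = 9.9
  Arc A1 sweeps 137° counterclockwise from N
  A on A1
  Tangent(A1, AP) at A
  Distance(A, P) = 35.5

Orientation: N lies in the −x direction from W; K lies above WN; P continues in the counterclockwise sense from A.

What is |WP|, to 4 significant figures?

76.63

W is at the origin; W and N share the same y with |WN| = 45.3 and N on the −x side, so N = (-45.30, 0.000). Since A1 is tangent to WN there, KN ⟂ WN, so K = N + (0, 9.9) = (-45.30, 9.900). On A1, N sits at bearing -90° from K; a 137° counterclockwise sweep puts A at bearing 47°, so A = K + 9.9·(cos 47°, sin 47°) = (-38.55, 17.14). A1 meets AP tangentially, so KA is at right angles to AP, so AP runs along (−sin 47°, cos 47°); with |AP| = 35.5, P = (-64.51, 41.35). Then |WP| = |P − W| = 76.63.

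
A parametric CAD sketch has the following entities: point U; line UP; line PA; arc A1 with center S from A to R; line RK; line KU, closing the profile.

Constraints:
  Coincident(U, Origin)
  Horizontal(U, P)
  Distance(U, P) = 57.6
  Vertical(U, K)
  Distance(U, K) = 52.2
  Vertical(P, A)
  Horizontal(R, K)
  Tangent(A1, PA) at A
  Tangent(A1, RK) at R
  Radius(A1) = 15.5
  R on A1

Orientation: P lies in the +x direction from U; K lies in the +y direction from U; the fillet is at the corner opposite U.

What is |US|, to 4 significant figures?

55.85

U and K share the same x with |UK| = 52.2 and K on the +y side, so K = (0.000, 52.20). The virtual corner opposite U is at (57.60, 52.20). The tangent condition forces SA to be normal to PA and A1 meets RK tangentially, so SR is at right angles to RK, with radius 15.5, so the center S sits 15.5 in from both sides at S = (42.10, 36.70). Then |US| = |S − U| = 55.85.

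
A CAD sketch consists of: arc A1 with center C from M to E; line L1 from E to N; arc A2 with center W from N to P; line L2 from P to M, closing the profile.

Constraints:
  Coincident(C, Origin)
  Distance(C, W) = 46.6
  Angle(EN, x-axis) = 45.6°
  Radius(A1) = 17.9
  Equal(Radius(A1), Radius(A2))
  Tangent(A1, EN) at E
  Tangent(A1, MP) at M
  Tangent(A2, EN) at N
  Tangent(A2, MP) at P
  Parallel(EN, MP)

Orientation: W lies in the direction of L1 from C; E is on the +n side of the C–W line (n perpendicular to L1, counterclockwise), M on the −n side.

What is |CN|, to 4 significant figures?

49.92

The slot axis is L1's direction at 45.6°, so u = (cos 45.6°, sin 45.6°) = (0.6997, 0.7145) and n = (−sin 45.6°, cos 45.6°) = (-0.7145, 0.6997). C is at the origin and W lies 46.6 along u from C, so W = 46.6·u = (32.60, 33.29). Tangency of A1 to both parallel lines with radius 17.9 puts E and M at C ± 17.9·n: E = (-12.79, 12.52), M = (12.79, -12.52). Equal radii place N and P the same way about W: N = W + 17.9·n = (19.82, 45.82), P = W − 17.9·n = (45.39, 20.77). Then |CN| = |N − C| = 49.92.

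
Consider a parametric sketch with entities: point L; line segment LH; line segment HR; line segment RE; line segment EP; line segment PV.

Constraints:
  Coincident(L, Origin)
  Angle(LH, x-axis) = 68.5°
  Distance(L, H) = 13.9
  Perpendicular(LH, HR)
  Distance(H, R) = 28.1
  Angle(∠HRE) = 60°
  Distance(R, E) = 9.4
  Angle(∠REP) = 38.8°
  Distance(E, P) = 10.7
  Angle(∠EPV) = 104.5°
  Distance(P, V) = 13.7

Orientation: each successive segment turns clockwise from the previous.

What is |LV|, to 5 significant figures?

40.655

L is at the origin; LH runs at 68.5° with length 13.9, so H = (5.0944, 12.933). LH ⟂ HR, so HR runs at -21.500°; with |HR| = 28.1, R = (31.239, 2.6341). ∠HRE = 60.0° gives RE at -141.50° from the x-axis; with |RE| = 9.4, E = (23.883, -3.2175). ∠REP = 38.8° gives EP at 77.300° from the x-axis; with |EP| = 10.7, P = (26.235, 7.2207). ∠EPV = 104.5° gives PV at 1.8000° from the x-axis; with |PV| = 13.7, V = (39.928, 7.6510). Then |LV| = |V − L| = 40.655.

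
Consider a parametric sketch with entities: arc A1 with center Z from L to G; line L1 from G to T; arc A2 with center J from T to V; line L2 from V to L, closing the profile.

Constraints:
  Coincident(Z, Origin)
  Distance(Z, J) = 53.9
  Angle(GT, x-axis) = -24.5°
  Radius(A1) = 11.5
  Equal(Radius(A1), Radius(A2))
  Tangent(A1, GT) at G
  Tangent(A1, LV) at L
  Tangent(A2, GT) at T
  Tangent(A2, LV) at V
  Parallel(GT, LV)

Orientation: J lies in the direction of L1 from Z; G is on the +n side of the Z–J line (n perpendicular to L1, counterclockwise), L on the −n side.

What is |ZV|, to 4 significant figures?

55.11

The slot axis is L1's direction at -24.5°, so u = (cos -24.5°, sin -24.5°) = (0.9100, -0.4147) and n = (−sin -24.5°, cos -24.5°) = (0.4147, 0.9100). Z is at the origin and J lies 53.9 along u from Z, so J = 53.9·u = (49.05, -22.35). Tangency of A1 to both parallel lines with radius 11.5 puts G and L at Z ± 11.5·n: G = (4.769, 10.46), L = (-4.769, -10.46). Equal radii place T and V the same way about J: T = J + 11.5·n = (53.82, -11.89), V = J − 11.5·n = (44.28, -32.82). Then |ZV| = |V − Z| = 55.11.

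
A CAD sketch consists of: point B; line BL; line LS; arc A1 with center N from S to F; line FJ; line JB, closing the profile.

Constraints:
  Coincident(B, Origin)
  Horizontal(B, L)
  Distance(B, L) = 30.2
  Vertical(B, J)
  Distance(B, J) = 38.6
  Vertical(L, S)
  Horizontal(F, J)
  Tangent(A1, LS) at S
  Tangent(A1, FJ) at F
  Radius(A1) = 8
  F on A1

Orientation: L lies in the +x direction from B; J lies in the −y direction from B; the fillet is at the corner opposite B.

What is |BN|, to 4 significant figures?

37.80

B is at the origin; B and L share the same y with |BL| = 30.2 and L on the +x side, so L = (30.20, 0.000). BJ is vertical with |BJ| = 38.6 and J on the −y side, so J = (0.000, -38.60). The virtual corner opposite B is at (30.20, -38.60). A1 meets LS tangentially, so NS is at right angles to LS and tangency of A1 to FJ means the radius NF is perpendicular to FJ, with radius 8.0, so the center N sits 8.0 in from both sides at N = (22.20, -30.60). Then |BN| = |N − B| = 37.80.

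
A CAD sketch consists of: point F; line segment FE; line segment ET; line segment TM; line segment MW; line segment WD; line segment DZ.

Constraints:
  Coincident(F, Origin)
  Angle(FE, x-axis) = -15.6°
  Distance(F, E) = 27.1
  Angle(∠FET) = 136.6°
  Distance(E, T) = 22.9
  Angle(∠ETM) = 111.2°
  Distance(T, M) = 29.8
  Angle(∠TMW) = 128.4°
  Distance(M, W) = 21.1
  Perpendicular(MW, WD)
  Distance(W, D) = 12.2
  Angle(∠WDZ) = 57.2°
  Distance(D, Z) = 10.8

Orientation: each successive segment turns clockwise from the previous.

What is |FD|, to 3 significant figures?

38.5

∠TMW = 128.4° gives MW at -179° from the x-axis; with |MW| = 21.1, W = (-1.47, -50.7). The perpendicularity gives WD at right angles to MW, so WD runs at 90.6°; with |WD| = 12.2, D = (-1.60, -38.5). Then |FD| = |D − F| = 38.5.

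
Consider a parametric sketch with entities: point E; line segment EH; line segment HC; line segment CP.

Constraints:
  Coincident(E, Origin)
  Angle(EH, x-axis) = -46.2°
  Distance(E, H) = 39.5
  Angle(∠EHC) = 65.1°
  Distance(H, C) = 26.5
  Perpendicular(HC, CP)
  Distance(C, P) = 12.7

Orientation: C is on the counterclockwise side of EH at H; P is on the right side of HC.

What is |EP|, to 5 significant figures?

49.522

E is at the origin; EH runs at -46.2° with length 39.5, so H = 39.5·(cos -46.2°, sin -46.2°) = (27.340, -28.510). ∠EHC = 65.1°, so HC runs at -46.2° + (180° − 65.1°) = 68.700° from the x-axis; with |HC| = 26.5, C = H + 26.5·(cos 68.700°, sin 68.700°) = (36.966, -3.8197). The perpendicularity gives CP at right angles to HC; with |CP| = 12.7 on the right of HC, P = C + 12.7·(0.93169, -0.36325) = (48.798, -8.4330). Then |EP| = |P − E| = 49.522.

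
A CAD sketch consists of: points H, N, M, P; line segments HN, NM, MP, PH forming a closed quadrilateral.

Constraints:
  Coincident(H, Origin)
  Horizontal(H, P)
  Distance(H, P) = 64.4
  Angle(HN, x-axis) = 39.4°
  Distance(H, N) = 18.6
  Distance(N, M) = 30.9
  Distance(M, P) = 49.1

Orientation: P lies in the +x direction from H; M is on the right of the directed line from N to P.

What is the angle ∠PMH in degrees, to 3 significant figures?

113°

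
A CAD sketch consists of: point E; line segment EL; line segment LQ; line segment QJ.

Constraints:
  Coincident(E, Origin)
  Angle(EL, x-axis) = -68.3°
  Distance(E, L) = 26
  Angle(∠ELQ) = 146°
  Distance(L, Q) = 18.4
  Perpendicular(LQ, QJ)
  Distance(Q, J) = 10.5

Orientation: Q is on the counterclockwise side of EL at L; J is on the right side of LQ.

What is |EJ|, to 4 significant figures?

47.15

∠ELQ = 146.0°, so LQ runs at -68.3° + (180° − 146.0°) = -34.30° from the x-axis; with |LQ| = 18.4, Q = L + 18.4·(cos -34.30°, sin -34.30°) = (24.81, -34.53). LQ is perpendicular to QJ; with |QJ| = 10.5 on the right of LQ, J = Q + 10.5·(-0.5635, -0.8261) = (18.90, -43.20). Then |EJ| = |J − E| = 47.15.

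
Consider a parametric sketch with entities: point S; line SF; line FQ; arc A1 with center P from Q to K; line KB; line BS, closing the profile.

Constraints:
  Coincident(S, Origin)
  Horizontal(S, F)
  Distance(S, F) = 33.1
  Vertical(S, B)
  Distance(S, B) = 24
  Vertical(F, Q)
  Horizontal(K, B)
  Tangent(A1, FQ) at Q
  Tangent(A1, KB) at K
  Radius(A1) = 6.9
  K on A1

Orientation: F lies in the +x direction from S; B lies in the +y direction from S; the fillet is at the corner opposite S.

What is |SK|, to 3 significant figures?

35.5

S is at the origin; S and F share the same y with |SF| = 33.1 and F on the +x side, so F = (33.1, 0.00). S and B share the same x with |SB| = 24.0 and B on the +y side, so B = (0.00, 24.0). The virtual corner opposite S is at (33.1, 24.0). A1 meets FQ tangentially, so PQ is at right angles to FQ and since A1 is tangent to KB there, PK ⟂ KB, with radius 6.9, so the center P sits 6.9 in from both sides at P = (26.2, 17.1). That places the tangent points at Q = (33.1, 17.1) on FQ and K = (26.2, 24.0) on KB. Then |SK| = |K − S| = 35.5.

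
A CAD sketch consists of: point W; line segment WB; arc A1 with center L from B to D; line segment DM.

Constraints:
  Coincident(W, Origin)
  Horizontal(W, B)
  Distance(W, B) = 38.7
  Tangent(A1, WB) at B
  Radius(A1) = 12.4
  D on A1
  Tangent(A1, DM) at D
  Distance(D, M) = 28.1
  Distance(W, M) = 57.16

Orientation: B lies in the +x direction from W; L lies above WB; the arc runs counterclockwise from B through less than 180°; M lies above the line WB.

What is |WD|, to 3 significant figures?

52.9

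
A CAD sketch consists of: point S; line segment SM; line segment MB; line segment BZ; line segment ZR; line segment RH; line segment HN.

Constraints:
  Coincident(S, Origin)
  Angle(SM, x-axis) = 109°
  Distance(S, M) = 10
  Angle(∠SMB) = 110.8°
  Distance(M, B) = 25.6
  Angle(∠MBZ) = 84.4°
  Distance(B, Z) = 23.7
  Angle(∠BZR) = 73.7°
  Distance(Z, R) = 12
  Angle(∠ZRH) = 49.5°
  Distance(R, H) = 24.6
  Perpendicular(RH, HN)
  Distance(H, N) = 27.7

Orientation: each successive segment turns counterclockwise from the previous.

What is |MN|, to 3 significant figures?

56.8

∠ZRH = 49.5° gives RH at 151° from the x-axis; with |RH| = 24.6, H = (-37.4, 2.81). RH ⟂ HN, so HN runs at -119°; with |HN| = 27.7, N = (-51.0, -21.3). Then |MN| = |N − M| = 56.8.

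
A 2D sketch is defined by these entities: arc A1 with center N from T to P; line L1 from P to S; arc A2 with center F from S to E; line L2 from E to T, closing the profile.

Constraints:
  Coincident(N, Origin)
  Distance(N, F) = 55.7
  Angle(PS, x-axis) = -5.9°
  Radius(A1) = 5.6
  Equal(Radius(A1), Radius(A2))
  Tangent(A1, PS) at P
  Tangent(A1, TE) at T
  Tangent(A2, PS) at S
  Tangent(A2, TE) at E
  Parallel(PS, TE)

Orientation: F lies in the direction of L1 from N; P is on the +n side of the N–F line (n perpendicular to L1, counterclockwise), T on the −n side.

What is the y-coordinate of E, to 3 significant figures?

-11.3

Tangency of A1 to both parallel lines with radius 5.6 puts P and T at N ± 5.6·n: P = (0.576, 5.57), T = (-0.576, -5.57). Equal radii place S and E the same way about F: S = F + 5.6·n = (56.0, -0.155), E = F − 5.6·n = (54.8, -11.3). So E.y = -11.3.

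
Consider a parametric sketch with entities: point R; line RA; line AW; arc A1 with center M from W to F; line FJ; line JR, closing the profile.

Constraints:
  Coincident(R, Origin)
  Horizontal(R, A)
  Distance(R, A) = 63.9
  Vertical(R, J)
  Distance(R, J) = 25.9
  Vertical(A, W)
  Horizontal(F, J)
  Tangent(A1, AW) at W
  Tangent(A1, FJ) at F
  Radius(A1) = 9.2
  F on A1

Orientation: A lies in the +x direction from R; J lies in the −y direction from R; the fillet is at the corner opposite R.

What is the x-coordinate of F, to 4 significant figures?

54.70

R is at the origin; R and A share the same y with |RA| = 63.9 and A on the +x side, so A = (63.90, 0.000). R and J share the same x with |RJ| = 25.9 and J on the −y side, so J = (0.000, -25.90). The virtual corner opposite R is at (63.90, -25.90). A1 meets AW tangentially, so MW is at right angles to AW and tangency of A1 to FJ means the radius MF is perpendicular to FJ, with radius 9.2, so the center M sits 9.2 in from both sides at M = (54.70, -16.70). That places the tangent points at W = (63.90, -16.70) on AW and F = (54.70, -25.90) on FJ. So F.x = 54.70.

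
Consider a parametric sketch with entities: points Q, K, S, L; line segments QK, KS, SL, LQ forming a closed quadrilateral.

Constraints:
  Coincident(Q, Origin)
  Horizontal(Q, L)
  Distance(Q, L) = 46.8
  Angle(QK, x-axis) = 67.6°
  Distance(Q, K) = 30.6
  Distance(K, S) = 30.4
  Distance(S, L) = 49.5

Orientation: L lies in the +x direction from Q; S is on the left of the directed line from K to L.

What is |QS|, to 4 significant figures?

59.30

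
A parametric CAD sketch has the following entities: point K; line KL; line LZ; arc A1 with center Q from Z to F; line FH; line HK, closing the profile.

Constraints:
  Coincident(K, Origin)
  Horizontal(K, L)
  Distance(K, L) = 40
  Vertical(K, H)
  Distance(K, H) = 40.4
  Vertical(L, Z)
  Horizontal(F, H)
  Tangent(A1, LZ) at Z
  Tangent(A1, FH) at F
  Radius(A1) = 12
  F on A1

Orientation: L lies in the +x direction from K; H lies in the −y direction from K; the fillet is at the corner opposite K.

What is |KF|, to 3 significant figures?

49.2

The virtual corner opposite K is at (40.0, -40.4). Tangency of A1 to LZ means the radius QZ is perpendicular to LZ and since A1 is tangent to FH there, QF ⟂ FH, with radius 12.0, so the center Q sits 12.0 in from both sides at Q = (28.0, -28.4). That places the tangent points at Z = (40.0, -28.4) on LZ and F = (28.0, -40.4) on FH. Then |KF| = |F − K| = 49.2.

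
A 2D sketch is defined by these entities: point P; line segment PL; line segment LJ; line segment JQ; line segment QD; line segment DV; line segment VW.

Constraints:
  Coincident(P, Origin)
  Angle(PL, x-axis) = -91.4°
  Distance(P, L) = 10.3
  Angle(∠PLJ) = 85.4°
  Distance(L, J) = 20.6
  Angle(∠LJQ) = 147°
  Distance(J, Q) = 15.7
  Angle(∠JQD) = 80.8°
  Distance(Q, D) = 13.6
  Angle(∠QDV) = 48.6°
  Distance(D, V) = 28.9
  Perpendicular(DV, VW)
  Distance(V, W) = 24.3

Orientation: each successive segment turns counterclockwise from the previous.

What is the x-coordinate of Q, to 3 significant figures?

33.0

P is at the origin; PL runs at -91.4° with length 10.3, so L = (-0.252, -10.3). ∠PLJ = 85.4° gives LJ at 3.20° from the x-axis; with |LJ| = 20.6, J = (20.3, -9.15). ∠LJQ = 147.0° gives JQ at 36.2° from the x-axis; with |JQ| = 15.7, Q = (33.0, 0.126). So Q.x = 33.0.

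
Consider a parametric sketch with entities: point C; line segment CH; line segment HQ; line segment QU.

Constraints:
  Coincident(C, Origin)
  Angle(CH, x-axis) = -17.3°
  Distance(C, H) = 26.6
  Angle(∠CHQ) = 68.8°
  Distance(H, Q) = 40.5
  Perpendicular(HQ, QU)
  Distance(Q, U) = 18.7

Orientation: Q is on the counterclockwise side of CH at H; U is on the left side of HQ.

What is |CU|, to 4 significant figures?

31.48

C is at the origin; CH runs at -17.3° with length 26.6, so H = 26.6·(cos -17.3°, sin -17.3°) = (25.40, -7.910). ∠CHQ = 68.8°, so HQ runs at -17.3° + (180° − 68.8°) = 93.90° from the x-axis; with |HQ| = 40.5, Q = H + 40.5·(cos 93.90°, sin 93.90°) = (22.64, 32.50). HQ ⟂ QU; with |QU| = 18.7 on the left of HQ, U = Q + 18.7·(-0.9977, -0.06802) = (3.985, 31.22). Then |CU| = |U − C| = 31.48.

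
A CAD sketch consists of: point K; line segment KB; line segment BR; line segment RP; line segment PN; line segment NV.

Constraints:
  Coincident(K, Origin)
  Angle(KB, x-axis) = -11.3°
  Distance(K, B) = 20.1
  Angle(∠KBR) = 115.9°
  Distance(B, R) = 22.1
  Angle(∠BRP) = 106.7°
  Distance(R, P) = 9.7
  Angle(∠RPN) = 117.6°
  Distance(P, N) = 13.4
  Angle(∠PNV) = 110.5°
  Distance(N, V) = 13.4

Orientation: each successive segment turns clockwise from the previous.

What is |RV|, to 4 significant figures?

22.93

∠RPN = 117.6° gives PN at 148.9° from the x-axis; with |PN| = 13.4, N = (5.519, -23.44). ∠PNV = 110.5° gives NV at 79.40° from the x-axis; with |NV| = 13.4, V = (7.984, -10.27). Then |RV| = |V − R| = 22.93.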